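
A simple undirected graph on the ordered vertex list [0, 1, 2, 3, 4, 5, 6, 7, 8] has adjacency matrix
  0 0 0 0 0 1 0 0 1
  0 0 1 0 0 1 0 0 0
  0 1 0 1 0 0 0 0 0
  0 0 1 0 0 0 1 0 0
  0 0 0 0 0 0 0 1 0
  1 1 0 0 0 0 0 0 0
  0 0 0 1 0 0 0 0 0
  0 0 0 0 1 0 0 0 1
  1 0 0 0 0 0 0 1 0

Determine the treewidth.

A width-1 tree decomposition is:
Bags: B1 = {4, 7}  B2 = {7, 8}  B3 = {0, 8}  B4 = {0, 5}  B5 = {1, 5}  B6 = {1, 2}  B7 = {2, 3}  B8 = {3, 6}
Tree: B1–B2, B2–B3, B3–B4, B4–B5, B5–B6, B6–B7, B7–B8
The largest bag has 2 vertices, giving width 1; this decomposition certifies tw(G) ≤ 1. G has an edge, so its treewidth is at least 1. Hence tw(G) = 1 exactly.

1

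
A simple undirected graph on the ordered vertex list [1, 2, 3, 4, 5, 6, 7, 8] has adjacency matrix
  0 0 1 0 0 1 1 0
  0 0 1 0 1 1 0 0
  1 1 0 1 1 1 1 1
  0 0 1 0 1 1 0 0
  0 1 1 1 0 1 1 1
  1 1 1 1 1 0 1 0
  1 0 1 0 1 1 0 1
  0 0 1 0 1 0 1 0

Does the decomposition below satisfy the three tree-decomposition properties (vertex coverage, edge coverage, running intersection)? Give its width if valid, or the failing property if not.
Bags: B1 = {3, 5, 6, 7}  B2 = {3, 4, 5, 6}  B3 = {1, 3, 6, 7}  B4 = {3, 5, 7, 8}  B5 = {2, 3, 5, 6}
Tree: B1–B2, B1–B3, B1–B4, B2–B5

Vertex coverage: the bags together contain {1, 2, 3, 4, 5, 6, 7, 8}, the full vertex set. Edge coverage: each edge of G has both endpoints in at least one bag. Running intersection: for every vertex, the bags containing it form a connected subtree. All three properties hold, so this is a valid tree decomposition of width max|bag| − 1 = 3, and hence tw(G) ≤ 3.

Yes; width 3.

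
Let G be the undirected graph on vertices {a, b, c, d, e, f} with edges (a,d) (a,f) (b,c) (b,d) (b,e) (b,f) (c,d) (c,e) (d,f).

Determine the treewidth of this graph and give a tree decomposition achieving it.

Treewidth 2.
One such decomposition:
Bags: B1 = {b, d, f}  B2 = {b, c, d}  B3 = {a, d, f}  B4 = {b, c, e}
Tree: B1–B2, B1–B3, B2–B4

The largest bag has 3 vertices, giving width 2; this decomposition certifies tw(G) ≤ 2. For the lower bound, the 3 vertices {b, c, d} are pairwise adjacent, and any tree decomposition puts a clique entirely inside one bag — forcing width ≥ 2. The upper and lower bounds meet at 2, so that is the treewidth.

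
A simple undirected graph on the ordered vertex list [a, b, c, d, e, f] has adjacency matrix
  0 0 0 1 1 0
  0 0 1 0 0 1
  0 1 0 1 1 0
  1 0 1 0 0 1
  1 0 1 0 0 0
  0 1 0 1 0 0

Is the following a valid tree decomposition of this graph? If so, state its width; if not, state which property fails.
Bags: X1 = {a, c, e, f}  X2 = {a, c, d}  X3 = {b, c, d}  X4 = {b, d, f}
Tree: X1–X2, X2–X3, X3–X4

No — bags containing vertex f are not connected in the tree.

A tree decomposition must satisfy three properties: every vertex lies in some bag; for every edge, both endpoints lie together in some bag; and for every vertex, the bags containing it form a connected subtree. Here bags containing vertex f are not connected in the tree, so the decomposition is invalid.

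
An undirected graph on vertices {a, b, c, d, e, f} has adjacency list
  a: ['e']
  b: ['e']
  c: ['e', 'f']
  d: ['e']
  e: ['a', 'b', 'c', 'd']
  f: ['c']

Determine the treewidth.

A width-1 tree decomposition is:
Bags: B1 = {b, e}  B2 = {a, e}  B3 = {d, e}  B4 = {c, e}  B5 = {c, f}
Tree: B1–B2, B2–B3, B1–B4, B4–B5
Each bag holds 2 vertices, so the decomposition has width 1, which upper-bounds the treewidth. G has an edge, so its treewidth is at least 1. The upper and lower bounds meet at 1, so that is the treewidth.

1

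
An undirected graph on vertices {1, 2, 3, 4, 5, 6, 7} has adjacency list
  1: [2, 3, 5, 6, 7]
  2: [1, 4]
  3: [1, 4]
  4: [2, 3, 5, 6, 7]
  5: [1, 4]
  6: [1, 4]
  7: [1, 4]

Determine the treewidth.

A width-2 tree decomposition is:
Bags: B1 = {1, 2, 4}  B2 = {1, 4, 7}  B3 = {1, 3, 4}  B4 = {1, 4, 5}  B5 = {1, 4, 6}
Tree: B1–B2, B2–B3, B3–B4, B4–B5
Each bag holds 3 vertices, so the decomposition has width 2, which upper-bounds the treewidth. Since 4–2–1–7–4 is a cycle in G, G is not acyclic. Forests are exactly the graphs of treewidth ≤ 1, so tw(G) ≥ 2. The upper and lower bounds meet at 2, so that is the treewidth.

2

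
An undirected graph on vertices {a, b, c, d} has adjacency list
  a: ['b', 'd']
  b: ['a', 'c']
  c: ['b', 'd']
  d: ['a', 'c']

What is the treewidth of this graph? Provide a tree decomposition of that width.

Treewidth 2.
One optimal decomposition is:
Bags: B1 = {b, c, d}  B2 = {a, b, d}
Tree: B1–B2

Every bag has size at most 3, so the width is 3 − 1 = 2 and tw(G) ≤ 2. Since b–c–d–a–b is a cycle in G, G is not acyclic. Forests are exactly the graphs of treewidth ≤ 1, so tw(G) ≥ 2. Hence tw(G) = 2 exactly.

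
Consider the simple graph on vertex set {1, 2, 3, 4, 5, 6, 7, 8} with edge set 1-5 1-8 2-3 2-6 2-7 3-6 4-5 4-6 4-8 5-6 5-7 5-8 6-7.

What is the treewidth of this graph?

A width-2 tree decomposition is:
Bags: B1 = {2, 6, 7}  B2 = {5, 6, 7}  B3 = {2, 3, 6}  B4 = {4, 5, 6}  B5 = {4, 5, 8}  B6 = {1, 5, 8}
Tree: B1–B2, B1–B3, B2–B4, B4–B5, B5–B6
The largest bag has 3 vertices, giving width 2; this decomposition certifies tw(G) ≤ 2. On the other hand G contains the 3-clique {2, 3, 6}. A clique must lie in a single bag of any decomposition, so no decomposition can have width below 2. The upper and lower bounds meet at 2, so that is the treewidth.

2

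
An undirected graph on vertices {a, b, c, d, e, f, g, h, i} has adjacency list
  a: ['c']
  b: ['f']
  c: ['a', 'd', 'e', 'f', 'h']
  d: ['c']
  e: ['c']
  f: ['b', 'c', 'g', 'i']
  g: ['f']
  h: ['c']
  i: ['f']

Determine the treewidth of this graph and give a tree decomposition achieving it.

Each bag holds 2 vertices, so the decomposition has width 1, which upper-bounds the treewidth. Since G has at least one edge (e.g. c–f), it is not an edgeless graph, so tw(G) ≥ 1. The upper and lower bounds meet at 1, so that is the treewidth.

Treewidth 1.
One such decomposition:
Bags: B1 = {c, f}  B2 = {f, i}  B3 = {a, c}  B4 = {f, g}  B5 = {c, h}  B6 = {b, f}  B7 = {c, e}  B8 = {c, d}
Tree: B1–B2, B1–B3, B1–B4, B3–B5, B4–B6, B1–B7, B1–B8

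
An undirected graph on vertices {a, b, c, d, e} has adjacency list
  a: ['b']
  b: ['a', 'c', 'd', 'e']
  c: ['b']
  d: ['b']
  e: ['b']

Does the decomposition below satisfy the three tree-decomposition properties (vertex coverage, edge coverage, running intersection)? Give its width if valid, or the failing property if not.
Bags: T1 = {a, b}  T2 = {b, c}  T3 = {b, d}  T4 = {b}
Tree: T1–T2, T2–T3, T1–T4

No — vertex e appears in no bag.

A tree decomposition must satisfy three properties: every vertex lies in some bag; for every edge, both endpoints lie together in some bag; and for every vertex, the bags containing it form a connected subtree. Here vertex e appears in no bag, so the decomposition is invalid.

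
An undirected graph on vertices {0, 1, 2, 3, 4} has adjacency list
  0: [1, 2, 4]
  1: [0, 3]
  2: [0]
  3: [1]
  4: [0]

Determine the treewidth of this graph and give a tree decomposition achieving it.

Every bag has size at most 2, so the width is 2 − 1 = 1 and tw(G) ≤ 1. Since G has at least one edge (e.g. 1–0), it is not an edgeless graph, so tw(G) ≥ 1. Hence tw(G) = 1 exactly.

Treewidth 1.
Bags: B1 = {0, 1}  B2 = {0, 2}  B3 = {0, 4}  B4 = {1, 3}
Tree: B1–B2, B1–B3, B1–B4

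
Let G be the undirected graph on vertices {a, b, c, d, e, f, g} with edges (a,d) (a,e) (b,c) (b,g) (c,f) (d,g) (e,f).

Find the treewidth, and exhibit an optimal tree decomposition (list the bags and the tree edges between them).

Treewidth 2.
One such decomposition:
Bags: B1 = {b, d, g}  B2 = {b, c, d}  B3 = {c, d, f}  B4 = {d, e, f}  B5 = {a, d, e}
Tree: B1–B2, B2–B3, B3–B4, B4–B5

The largest bag has 3 vertices, giving width 2; this decomposition certifies tw(G) ≤ 2. The edges d–g–b–c–f–e–a–d form a cycle, so G is not a tree and its treewidth is at least 2. Therefore the treewidth is 2.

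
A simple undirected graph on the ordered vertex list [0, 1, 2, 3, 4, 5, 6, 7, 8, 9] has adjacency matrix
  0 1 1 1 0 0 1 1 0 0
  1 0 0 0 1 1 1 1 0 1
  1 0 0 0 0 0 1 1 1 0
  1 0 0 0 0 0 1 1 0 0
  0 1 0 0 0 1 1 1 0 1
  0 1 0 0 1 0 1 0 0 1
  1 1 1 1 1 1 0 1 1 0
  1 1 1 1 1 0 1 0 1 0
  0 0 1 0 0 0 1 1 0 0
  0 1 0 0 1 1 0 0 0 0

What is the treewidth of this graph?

A width-3 tree decomposition is:
Bags: B1 = {0, 1, 6, 7}  B2 = {1, 4, 6, 7}  B3 = {1, 4, 5, 6}  B4 = {1, 4, 5, 9}  B5 = {0, 3, 6, 7}  B6 = {0, 2, 6, 7}  B7 = {2, 6, 7, 8}
Tree: B1–B2, B2–B3, B3–B4, B1–B5, B5–B6, B6–B7
Every bag has size at most 4, so the width is 4 − 1 = 3 and tw(G) ≤ 3. Conversely, {1, 4, 5, 9} is a clique of size 4, and the vertices of any clique must share a bag in every tree decomposition; so some bag has ≥ 4 vertices and tw(G) ≥ 3. Therefore the treewidth is 3.

3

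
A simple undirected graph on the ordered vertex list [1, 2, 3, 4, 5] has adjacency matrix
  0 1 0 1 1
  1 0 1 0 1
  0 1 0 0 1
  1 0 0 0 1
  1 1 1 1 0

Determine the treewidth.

A width-2 tree decomposition is:
Bags: B1 = {1, 2, 5}  B2 = {2, 3, 5}  B3 = {1, 4, 5}
Tree: B1–B2, B1–B3
Each bag holds 3 vertices, so the decomposition has width 2, which upper-bounds the treewidth. Conversely, {1, 2, 5} is a clique of size 3, and the vertices of any clique must share a bag in every tree decomposition; so some bag has ≥ 3 vertices and tw(G) ≥ 2. Hence tw(G) = 2 exactly.

2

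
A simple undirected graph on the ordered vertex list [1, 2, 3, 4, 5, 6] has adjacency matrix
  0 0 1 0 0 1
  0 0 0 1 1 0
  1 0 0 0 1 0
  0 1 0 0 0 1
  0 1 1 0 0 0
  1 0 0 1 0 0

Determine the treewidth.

A width-2 tree decomposition is:
Bags: B1 = {1, 3, 6}  B2 = {3, 4, 6}  B3 = {2, 3, 4}  B4 = {2, 3, 5}
Tree: B1–B2, B2–B3, B3–B4
Each bag holds 3 vertices, so the decomposition has width 2, which upper-bounds the treewidth. The edges 3–1–6–4–2–5–3 form a cycle, so G is not a tree and its treewidth is at least 2. Therefore the treewidth is 2.

2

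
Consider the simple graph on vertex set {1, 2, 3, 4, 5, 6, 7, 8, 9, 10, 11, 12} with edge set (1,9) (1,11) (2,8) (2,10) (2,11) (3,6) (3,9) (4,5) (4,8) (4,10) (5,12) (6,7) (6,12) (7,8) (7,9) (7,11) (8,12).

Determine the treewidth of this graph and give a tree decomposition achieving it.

Treewidth 3.
One such decomposition:
Bags: B1 = {4, 5, 10, 12}  B2 = {4, 8, 10, 12}  B3 = {2, 8, 10, 12}  B4 = {2, 6, 8, 12}  B5 = {2, 6, 7, 8}  B6 = {2, 6, 7, 11}  B7 = {3, 6, 7, 11}  B8 = {3, 7, 9, 11}  B9 = {1, 3, 9, 11}
Tree: B1–B2, B2–B3, B3–B4, B4–B5, B5–B6, B6–B7, B7–B8, B8–B9

Every bag has size at most 4, so the width is 4 − 1 = 3 and tw(G) ≤ 3. For the lower bound: the 4 vertex sets {4,5,10}, {12}, {8}, {2,6,7,11} are disjoint, each induces a connected subgraph, and every pair is joined by at least one edge of G. Contracting each set to a single vertex therefore yields K_{4} as a minor, and since treewidth is minor-monotone, tw(G) ≥ tw(K_{4}) = 3. Therefore the treewidth is 3.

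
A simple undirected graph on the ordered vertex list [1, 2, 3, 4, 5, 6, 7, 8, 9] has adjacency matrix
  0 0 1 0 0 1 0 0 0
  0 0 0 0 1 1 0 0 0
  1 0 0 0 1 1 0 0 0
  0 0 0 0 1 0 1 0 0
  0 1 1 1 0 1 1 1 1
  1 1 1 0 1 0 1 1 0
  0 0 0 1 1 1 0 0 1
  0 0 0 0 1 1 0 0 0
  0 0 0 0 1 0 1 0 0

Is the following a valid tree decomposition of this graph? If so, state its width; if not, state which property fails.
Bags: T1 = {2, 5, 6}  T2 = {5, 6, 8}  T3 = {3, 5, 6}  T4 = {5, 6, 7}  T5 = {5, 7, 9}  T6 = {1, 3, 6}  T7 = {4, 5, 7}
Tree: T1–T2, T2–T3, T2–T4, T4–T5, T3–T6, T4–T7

Vertex coverage: the bags together contain {1, 2, 3, 4, 5, 6, 7, 8, 9}, the full vertex set. Edge coverage: each edge of G has both endpoints in at least one bag. Running intersection: for every vertex, the bags containing it form a connected subtree. All three properties hold, so this is a valid tree decomposition of width max|bag| − 1 = 2, and hence tw(G) ≤ 2.

Yes; width 2.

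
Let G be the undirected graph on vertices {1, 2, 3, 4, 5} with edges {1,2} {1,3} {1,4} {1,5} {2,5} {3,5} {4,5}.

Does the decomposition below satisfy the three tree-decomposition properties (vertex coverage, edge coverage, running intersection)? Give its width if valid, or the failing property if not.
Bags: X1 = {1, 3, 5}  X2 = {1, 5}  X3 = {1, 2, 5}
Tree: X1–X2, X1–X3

No — vertex 4 appears in no bag.

A tree decomposition must satisfy three properties: every vertex lies in some bag; for every edge, both endpoints lie together in some bag; and for every vertex, the bags containing it form a connected subtree. Here vertex 4 appears in no bag, so the decomposition is invalid.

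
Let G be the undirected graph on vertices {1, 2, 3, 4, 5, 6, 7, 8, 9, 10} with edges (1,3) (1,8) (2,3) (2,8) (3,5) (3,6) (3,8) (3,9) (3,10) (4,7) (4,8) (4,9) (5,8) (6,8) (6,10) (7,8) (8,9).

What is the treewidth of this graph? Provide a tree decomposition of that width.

Treewidth 2.
One optimal decomposition is:
Bags: B1 = {3, 8, 9}  B2 = {2, 3, 8}  B3 = {3, 5, 8}  B4 = {3, 6, 8}  B5 = {4, 8, 9}  B6 = {3, 6, 10}  B7 = {4, 7, 8}  B8 = {1, 3, 8}
Tree: B1–B2, B2–B3, B2–B4, B1–B5, B4–B6, B5–B7, B4–B8

Each bag holds 3 vertices, so the decomposition has width 2, which upper-bounds the treewidth. On the other hand G contains the 3-clique {1, 3, 8}. A clique must lie in a single bag of any decomposition, so no decomposition can have width below 2. Therefore the treewidth is 2.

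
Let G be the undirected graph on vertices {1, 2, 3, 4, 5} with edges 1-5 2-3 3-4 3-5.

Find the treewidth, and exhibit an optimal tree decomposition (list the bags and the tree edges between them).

The largest bag has 2 vertices, giving width 1; this decomposition certifies tw(G) ≤ 1. Since G has at least one edge (e.g. 3–5), it is not an edgeless graph, so tw(G) ≥ 1. The upper and lower bounds meet at 1, so that is the treewidth.

Treewidth 1.
Bags: B1 = {3, 5}  B2 = {3, 4}  B3 = {2, 3}  B4 = {1, 5}
Tree: B1–B2, B2–B3, B1–B4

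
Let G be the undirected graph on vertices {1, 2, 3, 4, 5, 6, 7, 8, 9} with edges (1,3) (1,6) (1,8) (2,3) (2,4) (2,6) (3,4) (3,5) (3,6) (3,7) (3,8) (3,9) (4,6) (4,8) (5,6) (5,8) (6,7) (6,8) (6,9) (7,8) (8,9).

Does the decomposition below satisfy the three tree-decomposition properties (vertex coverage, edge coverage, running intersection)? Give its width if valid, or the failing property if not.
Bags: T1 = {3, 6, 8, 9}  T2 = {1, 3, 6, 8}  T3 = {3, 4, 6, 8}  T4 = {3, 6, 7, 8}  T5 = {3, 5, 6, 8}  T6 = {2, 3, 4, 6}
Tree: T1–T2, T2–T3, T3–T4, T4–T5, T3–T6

Checking the three conditions: (i) the bags cover all of {1, 2, 3, 4, 5, 6, 7, 8, 9}; (ii) for each edge, some bag contains both endpoints; (iii) the bags containing any fixed vertex form a subtree. All hold, so the decomposition is valid with width 4 − 1 = 3.

Yes; width 3.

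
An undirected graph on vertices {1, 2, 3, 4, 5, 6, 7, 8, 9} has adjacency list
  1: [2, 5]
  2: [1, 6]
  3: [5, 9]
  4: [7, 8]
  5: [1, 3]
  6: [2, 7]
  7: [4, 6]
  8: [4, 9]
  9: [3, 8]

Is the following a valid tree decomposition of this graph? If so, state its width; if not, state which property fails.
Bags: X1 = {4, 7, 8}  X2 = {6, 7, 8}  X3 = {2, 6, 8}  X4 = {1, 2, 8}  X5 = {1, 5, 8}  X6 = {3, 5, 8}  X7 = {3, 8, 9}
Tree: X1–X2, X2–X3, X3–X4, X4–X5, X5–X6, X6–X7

Yes; width 2.

Vertex coverage: the bags together contain {1, 2, 3, 4, 5, 6, 7, 8, 9}, the full vertex set. Edge coverage: each edge of G has both endpoints in at least one bag. Running intersection: for every vertex, the bags containing it form a connected subtree. All three properties hold, so this is a valid tree decomposition of width max|bag| − 1 = 2, and hence tw(G) ≤ 2.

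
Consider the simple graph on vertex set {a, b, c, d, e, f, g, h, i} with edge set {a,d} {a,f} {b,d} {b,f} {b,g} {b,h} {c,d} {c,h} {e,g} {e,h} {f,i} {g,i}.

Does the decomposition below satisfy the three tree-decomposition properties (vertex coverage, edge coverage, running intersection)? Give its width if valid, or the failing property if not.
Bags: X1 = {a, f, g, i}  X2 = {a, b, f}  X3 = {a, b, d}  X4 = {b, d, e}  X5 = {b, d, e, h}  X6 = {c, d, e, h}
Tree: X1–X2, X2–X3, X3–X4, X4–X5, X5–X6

A tree decomposition must satisfy three properties: every vertex lies in some bag; for every edge, both endpoints lie together in some bag; and for every vertex, the bags containing it form a connected subtree. Here edge (g,b) lies in no bag, so the decomposition is invalid.

No — edge (g,b) lies in no bag.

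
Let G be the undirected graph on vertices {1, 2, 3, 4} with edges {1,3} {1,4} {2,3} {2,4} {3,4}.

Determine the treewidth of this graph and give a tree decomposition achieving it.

The largest bag has 3 vertices, giving width 2; this decomposition certifies tw(G) ≤ 2. Conversely, {1, 3, 4} is a clique of size 3, and the vertices of any clique must share a bag in every tree decomposition; so some bag has ≥ 3 vertices and tw(G) ≥ 2. Combining the bounds, tw(G) = 2.

Treewidth 2.
Bags: B1 = {2, 3, 4}  B2 = {1, 3, 4}
Tree: B1–B2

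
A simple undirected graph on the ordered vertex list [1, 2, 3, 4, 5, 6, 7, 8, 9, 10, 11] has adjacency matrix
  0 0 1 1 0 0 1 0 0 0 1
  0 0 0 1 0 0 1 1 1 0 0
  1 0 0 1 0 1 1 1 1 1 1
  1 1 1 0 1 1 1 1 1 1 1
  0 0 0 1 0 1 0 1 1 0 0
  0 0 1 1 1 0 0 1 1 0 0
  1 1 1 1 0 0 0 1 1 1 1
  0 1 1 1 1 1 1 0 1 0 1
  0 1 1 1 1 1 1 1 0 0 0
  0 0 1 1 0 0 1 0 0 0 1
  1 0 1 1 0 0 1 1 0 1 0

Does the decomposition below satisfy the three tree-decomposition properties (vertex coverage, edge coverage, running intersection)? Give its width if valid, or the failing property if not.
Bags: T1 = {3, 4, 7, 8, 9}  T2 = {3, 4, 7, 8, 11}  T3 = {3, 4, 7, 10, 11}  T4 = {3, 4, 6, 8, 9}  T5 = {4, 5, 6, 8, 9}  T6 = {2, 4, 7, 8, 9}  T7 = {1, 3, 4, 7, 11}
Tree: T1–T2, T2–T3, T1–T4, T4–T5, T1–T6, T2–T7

Checking the three conditions: (i) the bags cover all of {1, 2, 3, 4, 5, 6, 7, 8, 9, 10, 11}; (ii) for each edge, some bag contains both endpoints; (iii) the bags containing any fixed vertex form a subtree. All hold, so the decomposition is valid with width 5 − 1 = 4.

Yes; width 4.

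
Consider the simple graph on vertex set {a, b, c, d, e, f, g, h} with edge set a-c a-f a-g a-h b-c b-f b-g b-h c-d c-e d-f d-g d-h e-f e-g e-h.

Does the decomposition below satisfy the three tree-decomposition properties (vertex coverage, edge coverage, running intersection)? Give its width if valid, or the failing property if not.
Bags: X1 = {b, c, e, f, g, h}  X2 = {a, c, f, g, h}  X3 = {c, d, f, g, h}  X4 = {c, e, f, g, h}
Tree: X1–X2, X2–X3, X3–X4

No — bags containing vertex e are not connected in the tree.

A tree decomposition must satisfy three properties: every vertex lies in some bag; for every edge, both endpoints lie together in some bag; and for every vertex, the bags containing it form a connected subtree. Here bags containing vertex e are not connected in the tree, so the decomposition is invalid.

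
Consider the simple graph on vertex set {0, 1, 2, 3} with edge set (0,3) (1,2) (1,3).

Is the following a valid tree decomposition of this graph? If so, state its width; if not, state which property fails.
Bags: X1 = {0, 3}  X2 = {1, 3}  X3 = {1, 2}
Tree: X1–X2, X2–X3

Yes; width 1.

Every vertex of G appears in some bag (union = {0, 1, 2, 3}); every edge is covered by a bag; and for each vertex v the set of bags containing v is connected in the bag tree. The decomposition is therefore valid. The largest bag has 2 vertices, so the width is 1.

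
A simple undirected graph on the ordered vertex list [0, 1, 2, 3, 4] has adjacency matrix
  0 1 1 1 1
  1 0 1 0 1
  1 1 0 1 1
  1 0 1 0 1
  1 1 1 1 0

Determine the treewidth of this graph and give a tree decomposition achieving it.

Treewidth 3.
One such decomposition:
Bags: B1 = {0, 1, 2, 4}  B2 = {0, 2, 3, 4}
Tree: B1–B2

Every bag has size at most 4, so the width is 4 − 1 = 3 and tw(G) ≤ 3. For the lower bound, the 4 vertices {0, 1, 2, 4} are pairwise adjacent, and any tree decomposition puts a clique entirely inside one bag — forcing width ≥ 3. Therefore the treewidth is 3.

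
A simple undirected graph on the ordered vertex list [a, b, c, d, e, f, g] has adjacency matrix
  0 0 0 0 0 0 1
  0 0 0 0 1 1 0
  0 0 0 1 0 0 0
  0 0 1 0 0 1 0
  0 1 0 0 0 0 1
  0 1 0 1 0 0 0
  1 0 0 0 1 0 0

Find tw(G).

A width-1 tree decomposition is:
Bags: B1 = {a, g}  B2 = {e, g}  B3 = {b, e}  B4 = {b, f}  B5 = {d, f}  B6 = {c, d}
Tree: B1–B2, B2–B3, B3–B4, B4–B5, B5–B6
Each bag holds 2 vertices, so the decomposition has width 1, which upper-bounds the treewidth. Since G has at least one edge (e.g. a–g), it is not an edgeless graph, so tw(G) ≥ 1. Combining the bounds, tw(G) = 1.

1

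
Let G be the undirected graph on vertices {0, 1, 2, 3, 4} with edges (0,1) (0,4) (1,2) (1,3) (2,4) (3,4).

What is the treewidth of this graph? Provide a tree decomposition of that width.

Every bag has size at most 3, so the width is 3 − 1 = 2 and tw(G) ≤ 2. For the lower bound, G contains the cycle 1–3–4–0–1, so G is not a forest; only forests have treewidth ≤ 1, hence tw(G) ≥ 2. The upper and lower bounds meet at 2, so that is the treewidth.

Treewidth 2.
One optimal decomposition is:
Bags: B1 = {1, 3, 4}  B2 = {0, 1, 4}  B3 = {1, 2, 4}
Tree: B1–B2, B2–B3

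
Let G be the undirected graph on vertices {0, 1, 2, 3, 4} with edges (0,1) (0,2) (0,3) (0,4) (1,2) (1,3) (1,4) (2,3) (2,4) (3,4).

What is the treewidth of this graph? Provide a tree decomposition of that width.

With just one bag of size 5, the width is 5 − 1 = 4, so tw(G) ≤ 4. On the other hand G contains the 5-clique {0, 1, 2, 3, 4}. A clique must lie in a single bag of any decomposition, so no decomposition can have width below 4. Combining the bounds, tw(G) = 4.

Treewidth 4.
Bags: B1 = {0, 1, 2, 3, 4}
Tree: (single bag)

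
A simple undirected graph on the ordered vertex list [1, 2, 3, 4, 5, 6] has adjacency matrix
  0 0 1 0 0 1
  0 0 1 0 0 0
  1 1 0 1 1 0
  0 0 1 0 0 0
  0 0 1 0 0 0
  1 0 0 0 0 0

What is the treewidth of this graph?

A width-1 tree decomposition is:
Bags: B1 = {2, 3}  B2 = {1, 3}  B3 = {3, 4}  B4 = {1, 6}  B5 = {3, 5}
Tree: B1–B2, B1–B3, B2–B4, B3–B5
Each bag holds 2 vertices, so the decomposition has width 1, which upper-bounds the treewidth. Since G has at least one edge (e.g. 3–2), it is not an edgeless graph, so tw(G) ≥ 1. The upper and lower bounds meet at 1, so that is the treewidth.

1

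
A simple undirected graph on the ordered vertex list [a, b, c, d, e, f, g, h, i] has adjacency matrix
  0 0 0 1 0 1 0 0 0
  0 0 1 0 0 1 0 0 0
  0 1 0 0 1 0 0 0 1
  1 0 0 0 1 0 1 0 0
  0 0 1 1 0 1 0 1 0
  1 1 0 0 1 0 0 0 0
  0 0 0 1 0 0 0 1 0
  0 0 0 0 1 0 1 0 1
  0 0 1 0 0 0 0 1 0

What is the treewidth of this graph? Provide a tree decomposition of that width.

Each bag holds 4 vertices, so the decomposition has width 3, which upper-bounds the treewidth. For the lower bound: the 4 vertex sets {g,h,i}, {d}, {e}, {a,b,c,f} are disjoint, each induces a connected subgraph, and every pair is joined by at least one edge of G. Contracting each set to a single vertex therefore yields K_{4} as a minor, and since treewidth is minor-monotone, tw(G) ≥ tw(K_{4}) = 3. The upper and lower bounds meet at 3, so that is the treewidth.

Treewidth 3.
One optimal decomposition is:
Bags: B1 = {d, g, h, i}  B2 = {d, e, h, i}  B3 = {c, d, e, i}  B4 = {a, c, d, e}  B5 = {a, c, e, f}  B6 = {a, b, c, f}
Tree: B1–B2, B2–B3, B3–B4, B4–B5, B5–B6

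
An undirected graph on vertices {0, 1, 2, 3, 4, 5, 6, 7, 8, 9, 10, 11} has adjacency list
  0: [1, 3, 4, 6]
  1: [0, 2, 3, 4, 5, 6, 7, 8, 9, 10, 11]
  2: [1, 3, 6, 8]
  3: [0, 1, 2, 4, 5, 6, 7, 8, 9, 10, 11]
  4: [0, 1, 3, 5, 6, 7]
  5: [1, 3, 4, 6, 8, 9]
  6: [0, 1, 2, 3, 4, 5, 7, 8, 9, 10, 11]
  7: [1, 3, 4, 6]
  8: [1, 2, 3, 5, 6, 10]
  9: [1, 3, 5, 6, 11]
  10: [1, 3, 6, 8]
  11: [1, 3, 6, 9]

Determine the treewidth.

A width-4 tree decomposition is:
Bags: B1 = {1, 3, 4, 5, 6}  B2 = {1, 3, 5, 6, 8}  B3 = {1, 3, 4, 6, 7}  B4 = {1, 2, 3, 6, 8}  B5 = {0, 1, 3, 4, 6}  B6 = {1, 3, 6, 8, 10}  B7 = {1, 3, 5, 6, 9}  B8 = {1, 3, 6, 9, 11}
Tree: B1–B2, B1–B3, B2–B4, B1–B5, B2–B6, B2–B7, B7–B8
Every bag has size at most 5, so the width is 5 − 1 = 4 and tw(G) ≤ 4. For the lower bound, the 5 vertices {1, 2, 3, 6, 8} are pairwise adjacent, and any tree decomposition puts a clique entirely inside one bag — forcing width ≥ 4. The upper and lower bounds meet at 4, so that is the treewidth.

4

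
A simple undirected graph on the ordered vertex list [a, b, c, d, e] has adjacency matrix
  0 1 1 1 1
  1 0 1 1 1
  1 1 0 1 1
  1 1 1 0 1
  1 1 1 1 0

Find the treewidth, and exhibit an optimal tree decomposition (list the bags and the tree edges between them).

With just one bag of size 5, the width is 5 − 1 = 4, so tw(G) ≤ 4. On the other hand G contains the 5-clique {a, b, c, d, e}. A clique must lie in a single bag of any decomposition, so no decomposition can have width below 4. The upper and lower bounds meet at 4, so that is the treewidth.

Treewidth 4.
Bags: B1 = {a, b, c, d, e}
Tree: (single bag)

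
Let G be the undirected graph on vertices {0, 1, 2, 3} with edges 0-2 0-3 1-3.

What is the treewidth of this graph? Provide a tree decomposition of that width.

Every bag has size at most 2, so the width is 2 − 1 = 1 and tw(G) ≤ 1. Since G has at least one edge (e.g. 0–3), it is not an edgeless graph, so tw(G) ≥ 1. Therefore the treewidth is 1.

Treewidth 1.
One optimal decomposition is:
Bags: B1 = {0, 3}  B2 = {0, 2}  B3 = {1, 3}
Tree: B1–B2, B1–B3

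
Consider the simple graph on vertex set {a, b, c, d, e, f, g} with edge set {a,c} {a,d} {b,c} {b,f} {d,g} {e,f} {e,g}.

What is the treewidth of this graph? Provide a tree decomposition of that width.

Each bag holds 3 vertices, so the decomposition has width 2, which upper-bounds the treewidth. Since f–b–c–a–d–g–e–f is a cycle in G, G is not acyclic. Forests are exactly the graphs of treewidth ≤ 1, so tw(G) ≥ 2. The upper and lower bounds meet at 2, so that is the treewidth.

Treewidth 2.
One such decomposition:
Bags: B1 = {b, c, f}  B2 = {a, c, f}  B3 = {a, d, f}  B4 = {d, f, g}  B5 = {e, f, g}
Tree: B1–B2, B2–B3, B3–B4, B4–B5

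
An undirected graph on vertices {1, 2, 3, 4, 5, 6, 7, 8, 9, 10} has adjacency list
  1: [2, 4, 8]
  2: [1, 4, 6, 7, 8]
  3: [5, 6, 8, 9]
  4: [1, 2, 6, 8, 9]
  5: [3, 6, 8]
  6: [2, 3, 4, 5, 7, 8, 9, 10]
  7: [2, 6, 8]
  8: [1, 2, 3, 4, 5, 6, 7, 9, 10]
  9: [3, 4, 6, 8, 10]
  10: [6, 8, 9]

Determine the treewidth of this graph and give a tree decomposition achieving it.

Treewidth 3.
Bags: B1 = {4, 6, 8, 9}  B2 = {6, 8, 9, 10}  B3 = {2, 4, 6, 8}  B4 = {1, 2, 4, 8}  B5 = {3, 6, 8, 9}  B6 = {3, 5, 6, 8}  B7 = {2, 6, 7, 8}
Tree: B1–B2, B1–B3, B3–B4, B2–B5, B5–B6, B3–B7

Each bag holds 4 vertices, so the decomposition has width 3, which upper-bounds the treewidth. Conversely, {1, 2, 4, 8} is a clique of size 4, and the vertices of any clique must share a bag in every tree decomposition; so some bag has ≥ 4 vertices and tw(G) ≥ 3. Hence tw(G) = 3 exactly.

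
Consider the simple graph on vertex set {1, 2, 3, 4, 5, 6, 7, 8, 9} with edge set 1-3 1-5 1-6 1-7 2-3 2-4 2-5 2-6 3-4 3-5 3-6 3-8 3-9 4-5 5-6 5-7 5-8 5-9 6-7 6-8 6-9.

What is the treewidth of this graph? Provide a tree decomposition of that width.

Treewidth 3.
One such decomposition:
Bags: B1 = {2, 3, 5, 6}  B2 = {1, 3, 5, 6}  B3 = {2, 3, 4, 5}  B4 = {3, 5, 6, 9}  B5 = {1, 5, 6, 7}  B6 = {3, 5, 6, 8}
Tree: B1–B2, B1–B3, B2–B4, B2–B5, B1–B6

Every bag has size at most 4, so the width is 4 − 1 = 3 and tw(G) ≤ 3. On the other hand G contains the 4-clique {2, 3, 4, 5}. A clique must lie in a single bag of any decomposition, so no decomposition can have width below 3. Hence tw(G) = 3 exactly.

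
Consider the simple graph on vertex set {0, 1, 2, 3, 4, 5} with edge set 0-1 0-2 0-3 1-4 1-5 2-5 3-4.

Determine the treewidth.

2

A width-2 tree decomposition is:
Bags: B1 = {1, 3, 4}  B2 = {0, 1, 3}  B3 = {0, 1, 5}  B4 = {0, 2, 5}
Tree: B1–B2, B2–B3, B3–B4
The largest bag has 3 vertices, giving width 2; this decomposition certifies tw(G) ≤ 2. For the lower bound, G contains the cycle 4–3–0–1–4, so G is not a forest; only forests have treewidth ≤ 1, hence tw(G) ≥ 2. Hence tw(G) = 2 exactly.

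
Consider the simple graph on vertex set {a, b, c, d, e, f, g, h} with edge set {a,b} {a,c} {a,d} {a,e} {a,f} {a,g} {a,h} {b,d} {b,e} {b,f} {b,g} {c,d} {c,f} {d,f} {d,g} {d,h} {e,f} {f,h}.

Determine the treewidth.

3

A width-3 tree decomposition is:
Bags: B1 = {a, b, d, f}  B2 = {a, d, f, h}  B3 = {a, b, d, g}  B4 = {a, c, d, f}  B5 = {a, b, e, f}
Tree: B1–B2, B1–B3, B1–B4, B1–B5
Each bag holds 4 vertices, so the decomposition has width 3, which upper-bounds the treewidth. On the other hand G contains the 4-clique {a, b, d, g}. A clique must lie in a single bag of any decomposition, so no decomposition can have width below 3. The upper and lower bounds meet at 3, so that is the treewidth.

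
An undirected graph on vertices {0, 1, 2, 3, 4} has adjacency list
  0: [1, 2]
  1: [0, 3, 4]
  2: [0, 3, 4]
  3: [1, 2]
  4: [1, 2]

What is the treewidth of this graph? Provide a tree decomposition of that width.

Treewidth 2.
One optimal decomposition is:
Bags: B1 = {1, 2, 3}  B2 = {0, 1, 2}  B3 = {1, 2, 4}
Tree: B1–B2, B2–B3

Every bag has size at most 3, so the width is 3 − 1 = 2 and tw(G) ≤ 2. For the lower bound, G contains the cycle 1–3–2–0–1, so G is not a forest; only forests have treewidth ≤ 1, hence tw(G) ≥ 2. Hence tw(G) = 2 exactly.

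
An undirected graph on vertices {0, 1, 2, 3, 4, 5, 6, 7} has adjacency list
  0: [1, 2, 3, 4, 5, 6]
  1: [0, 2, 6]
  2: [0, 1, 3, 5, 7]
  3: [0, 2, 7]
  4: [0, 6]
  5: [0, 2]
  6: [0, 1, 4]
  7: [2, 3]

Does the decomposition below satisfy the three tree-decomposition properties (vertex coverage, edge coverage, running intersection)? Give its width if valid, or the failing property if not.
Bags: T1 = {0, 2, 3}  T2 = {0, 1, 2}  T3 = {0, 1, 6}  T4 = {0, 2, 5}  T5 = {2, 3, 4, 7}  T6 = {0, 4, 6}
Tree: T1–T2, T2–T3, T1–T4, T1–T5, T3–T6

A tree decomposition must satisfy three properties: every vertex lies in some bag; for every edge, both endpoints lie together in some bag; and for every vertex, the bags containing it form a connected subtree. Here bags containing vertex 4 are not connected in the tree, so the decomposition is invalid.

No — bags containing vertex 4 are not connected in the tree.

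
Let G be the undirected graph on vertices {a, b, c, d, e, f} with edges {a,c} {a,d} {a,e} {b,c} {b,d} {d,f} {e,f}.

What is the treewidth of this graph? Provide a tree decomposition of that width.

Treewidth 2.
Bags: B1 = {b, c, d}  B2 = {a, c, d}  B3 = {a, d, f}  B4 = {a, e, f}
Tree: B1–B2, B2–B3, B3–B4

Each bag holds 3 vertices, so the decomposition has width 2, which upper-bounds the treewidth. Since b–c–a–d–b is a cycle in G, G is not acyclic. Forests are exactly the graphs of treewidth ≤ 1, so tw(G) ≥ 2. Hence tw(G) = 2 exactly.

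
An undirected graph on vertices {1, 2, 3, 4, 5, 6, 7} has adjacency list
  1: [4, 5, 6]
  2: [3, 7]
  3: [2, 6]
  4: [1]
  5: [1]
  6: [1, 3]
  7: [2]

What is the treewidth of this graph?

A width-1 tree decomposition is:
Bags: B1 = {1, 6}  B2 = {3, 6}  B3 = {2, 3}  B4 = {1, 4}  B5 = {2, 7}  B6 = {1, 5}
Tree: B1–B2, B2–B3, B1–B4, B3–B5, B1–B6
Each bag holds 2 vertices, so the decomposition has width 1, which upper-bounds the treewidth. Since G has at least one edge (e.g. 1–6), it is not an edgeless graph, so tw(G) ≥ 1. Therefore the treewidth is 1.

1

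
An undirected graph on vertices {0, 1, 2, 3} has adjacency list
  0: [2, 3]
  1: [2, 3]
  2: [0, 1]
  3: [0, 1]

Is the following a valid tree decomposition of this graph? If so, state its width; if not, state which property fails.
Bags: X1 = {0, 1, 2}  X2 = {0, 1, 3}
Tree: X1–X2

Checking the three conditions: (i) the bags cover all of {0, 1, 2, 3}; (ii) for each edge, some bag contains both endpoints; (iii) the bags containing any fixed vertex form a subtree. All hold, so the decomposition is valid with width 3 − 1 = 2.

Yes; width 2.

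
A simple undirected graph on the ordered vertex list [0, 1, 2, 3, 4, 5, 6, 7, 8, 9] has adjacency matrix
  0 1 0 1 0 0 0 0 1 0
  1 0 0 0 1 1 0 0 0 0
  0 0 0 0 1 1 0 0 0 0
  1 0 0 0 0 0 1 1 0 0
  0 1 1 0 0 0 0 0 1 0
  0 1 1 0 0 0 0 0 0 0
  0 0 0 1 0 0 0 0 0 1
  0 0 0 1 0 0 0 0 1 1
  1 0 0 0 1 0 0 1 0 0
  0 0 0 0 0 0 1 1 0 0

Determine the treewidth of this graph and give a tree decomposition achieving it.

Treewidth 2.
One such decomposition:
Bags: B1 = {1, 2, 5}  B2 = {1, 2, 4}  B3 = {0, 1, 4}  B4 = {0, 4, 8}  B5 = {0, 3, 8}  B6 = {3, 7, 8}  B7 = {3, 6, 7}  B8 = {6, 7, 9}
Tree: B1–B2, B2–B3, B3–B4, B4–B5, B5–B6, B6–B7, B7–B8

Every bag has size at most 3, so the width is 3 − 1 = 2 and tw(G) ≤ 2. Since 5–2–4–1–5 is a cycle in G, G is not acyclic. Forests are exactly the graphs of treewidth ≤ 1, so tw(G) ≥ 2. Combining the bounds, tw(G) = 2.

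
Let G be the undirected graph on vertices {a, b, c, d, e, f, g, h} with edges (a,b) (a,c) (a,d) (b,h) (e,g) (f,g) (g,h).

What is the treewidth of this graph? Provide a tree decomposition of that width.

Treewidth 1.
One such decomposition:
Bags: B1 = {a, c}  B2 = {a, b}  B3 = {b, h}  B4 = {g, h}  B5 = {f, g}  B6 = {e, g}  B7 = {a, d}
Tree: B1–B2, B2–B3, B3–B4, B4–B5, B5–B6, B1–B7

The largest bag has 2 vertices, giving width 1; this decomposition certifies tw(G) ≤ 1. G has an edge, so its treewidth is at least 1. The upper and lower bounds meet at 1, so that is the treewidth.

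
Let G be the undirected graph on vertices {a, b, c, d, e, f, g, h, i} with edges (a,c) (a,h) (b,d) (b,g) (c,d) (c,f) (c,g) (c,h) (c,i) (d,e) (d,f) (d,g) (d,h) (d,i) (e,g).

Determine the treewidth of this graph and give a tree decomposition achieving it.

Treewidth 2.
One optimal decomposition is:
Bags: B1 = {c, d, g}  B2 = {c, d, f}  B3 = {c, d, h}  B4 = {d, e, g}  B5 = {b, d, g}  B6 = {a, c, h}  B7 = {c, d, i}
Tree: B1–B2, B1–B3, B1–B4, B4–B5, B3–B6, B3–B7

Every bag has size at most 3, so the width is 3 − 1 = 2 and tw(G) ≤ 2. On the other hand G contains the 3-clique {d, e, g}. A clique must lie in a single bag of any decomposition, so no decomposition can have width below 2. The upper and lower bounds meet at 2, so that is the treewidth.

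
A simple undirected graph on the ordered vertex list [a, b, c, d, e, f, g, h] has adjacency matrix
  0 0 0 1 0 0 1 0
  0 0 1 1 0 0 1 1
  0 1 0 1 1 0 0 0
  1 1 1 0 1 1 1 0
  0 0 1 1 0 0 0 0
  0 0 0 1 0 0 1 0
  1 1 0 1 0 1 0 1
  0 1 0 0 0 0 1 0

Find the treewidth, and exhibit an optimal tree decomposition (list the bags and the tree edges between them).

Treewidth 2.
One optimal decomposition is:
Bags: B1 = {a, d, g}  B2 = {b, d, g}  B3 = {b, c, d}  B4 = {d, f, g}  B5 = {b, g, h}  B6 = {c, d, e}
Tree: B1–B2, B2–B3, B1–B4, B2–B5, B3–B6

Every bag has size at most 3, so the width is 3 − 1 = 2 and tw(G) ≤ 2. For the lower bound, the 3 vertices {d, f, g} are pairwise adjacent, and any tree decomposition puts a clique entirely inside one bag — forcing width ≥ 2. Combining the bounds, tw(G) = 2.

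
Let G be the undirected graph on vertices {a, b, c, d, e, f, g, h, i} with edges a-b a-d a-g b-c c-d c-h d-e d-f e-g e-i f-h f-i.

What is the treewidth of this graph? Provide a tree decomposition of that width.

Treewidth 3.
One such decomposition:
Bags: B1 = {b, c, f, h}  B2 = {b, c, d, f}  B3 = {a, b, d, f}  B4 = {a, d, f, i}  B5 = {a, d, e, i}  B6 = {a, e, g, i}
Tree: B1–B2, B2–B3, B3–B4, B4–B5, B5–B6

Every bag has size at most 4, so the width is 4 − 1 = 3 and tw(G) ≤ 3. For the lower bound: the 4 vertex sets {b,c,h}, {f}, {d}, {a,e,g,i} are disjoint, each induces a connected subgraph, and every pair is joined by at least one edge of G. Contracting each set to a single vertex therefore yields K_{4} as a minor, and since treewidth is minor-monotone, tw(G) ≥ tw(K_{4}) = 3. Combining the bounds, tw(G) = 3.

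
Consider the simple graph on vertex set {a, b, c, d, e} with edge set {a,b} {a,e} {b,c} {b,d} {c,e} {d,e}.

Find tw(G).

A width-2 tree decomposition is:
Bags: B1 = {b, c, e}  B2 = {a, b, e}  B3 = {b, d, e}
Tree: B1–B2, B2–B3
Each bag holds 3 vertices, so the decomposition has width 2, which upper-bounds the treewidth. The edges c–e–a–b–c form a cycle, so G is not a tree and its treewidth is at least 2. Therefore the treewidth is 2.

2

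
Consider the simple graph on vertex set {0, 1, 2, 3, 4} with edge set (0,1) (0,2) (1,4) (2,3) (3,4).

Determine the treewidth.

A width-2 tree decomposition is:
Bags: B1 = {0, 1, 4}  B2 = {0, 3, 4}  B3 = {0, 2, 3}
Tree: B1–B2, B2–B3
Each bag holds 3 vertices, so the decomposition has width 2, which upper-bounds the treewidth. Since 0–1–4–3–2–0 is a cycle in G, G is not acyclic. Forests are exactly the graphs of treewidth ≤ 1, so tw(G) ≥ 2. Therefore the treewidth is 2.

2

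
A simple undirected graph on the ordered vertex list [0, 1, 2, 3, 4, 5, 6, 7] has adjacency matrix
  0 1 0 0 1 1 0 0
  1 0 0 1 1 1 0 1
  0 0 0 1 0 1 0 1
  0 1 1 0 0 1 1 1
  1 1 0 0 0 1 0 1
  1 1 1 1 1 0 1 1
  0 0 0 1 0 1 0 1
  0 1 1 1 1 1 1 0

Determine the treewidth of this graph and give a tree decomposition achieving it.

Each bag holds 4 vertices, so the decomposition has width 3, which upper-bounds the treewidth. On the other hand G contains the 4-clique {0, 1, 4, 5}. A clique must lie in a single bag of any decomposition, so no decomposition can have width below 3. Combining the bounds, tw(G) = 3.

Treewidth 3.
Bags: B1 = {3, 5, 6, 7}  B2 = {2, 3, 5, 7}  B3 = {1, 3, 5, 7}  B4 = {1, 4, 5, 7}  B5 = {0, 1, 4, 5}
Tree: B1–B2, B2–B3, B3–B4, B4–B5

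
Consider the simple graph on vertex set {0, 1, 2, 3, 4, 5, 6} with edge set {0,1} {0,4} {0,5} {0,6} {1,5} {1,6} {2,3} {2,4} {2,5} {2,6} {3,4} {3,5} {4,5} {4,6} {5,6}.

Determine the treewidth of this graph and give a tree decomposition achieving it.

Each bag holds 4 vertices, so the decomposition has width 3, which upper-bounds the treewidth. For the lower bound, the 4 vertices {0, 1, 5, 6} are pairwise adjacent, and any tree decomposition puts a clique entirely inside one bag — forcing width ≥ 3. Combining the bounds, tw(G) = 3.

Treewidth 3.
Bags: B1 = {0, 4, 5, 6}  B2 = {2, 4, 5, 6}  B3 = {0, 1, 5, 6}  B4 = {2, 3, 4, 5}
Tree: B1–B2, B1–B3, B2–B4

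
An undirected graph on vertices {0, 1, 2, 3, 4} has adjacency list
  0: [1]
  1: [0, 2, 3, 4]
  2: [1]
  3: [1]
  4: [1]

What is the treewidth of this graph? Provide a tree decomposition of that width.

Treewidth 1.
One such decomposition:
Bags: B1 = {1, 3}  B2 = {1, 4}  B3 = {1, 2}  B4 = {0, 1}
Tree: B1–B2, B2–B3, B3–B4

Each bag holds 2 vertices, so the decomposition has width 1, which upper-bounds the treewidth. Any graph with an edge has treewidth ≥ 1, and G has the edge 3–1. Hence tw(G) = 1 exactly.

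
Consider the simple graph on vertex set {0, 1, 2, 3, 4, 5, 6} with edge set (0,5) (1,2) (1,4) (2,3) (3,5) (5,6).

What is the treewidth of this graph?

1

A width-1 tree decomposition is:
Bags: B1 = {5, 6}  B2 = {0, 5}  B3 = {3, 5}  B4 = {2, 3}  B5 = {1, 2}  B6 = {1, 4}
Tree: B1–B2, B1–B3, B3–B4, B4–B5, B5–B6
Every bag has size at most 2, so the width is 2 − 1 = 1 and tw(G) ≤ 1. Any graph with an edge has treewidth ≥ 1, and G has the edge 6–5. The upper and lower bounds meet at 1, so that is the treewidth.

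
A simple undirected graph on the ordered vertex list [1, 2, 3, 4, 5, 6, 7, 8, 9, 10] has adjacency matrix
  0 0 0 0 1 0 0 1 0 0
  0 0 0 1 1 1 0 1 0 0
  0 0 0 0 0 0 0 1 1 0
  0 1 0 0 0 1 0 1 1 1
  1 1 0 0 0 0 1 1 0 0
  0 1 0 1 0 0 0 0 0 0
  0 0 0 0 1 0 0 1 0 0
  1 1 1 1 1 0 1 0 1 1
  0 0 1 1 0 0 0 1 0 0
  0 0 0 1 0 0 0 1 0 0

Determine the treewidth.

2

A width-2 tree decomposition is:
Bags: B1 = {2, 4, 6}  B2 = {2, 4, 8}  B3 = {2, 5, 8}  B4 = {4, 8, 9}  B5 = {3, 8, 9}  B6 = {1, 5, 8}  B7 = {4, 8, 10}  B8 = {5, 7, 8}
Tree: B1–B2, B2–B3, B2–B4, B4–B5, B3–B6, B4–B7, B3–B8
The largest bag has 3 vertices, giving width 2; this decomposition certifies tw(G) ≤ 2. On the other hand G contains the 3-clique {1, 5, 8}. A clique must lie in a single bag of any decomposition, so no decomposition can have width below 2. Therefore the treewidth is 2.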